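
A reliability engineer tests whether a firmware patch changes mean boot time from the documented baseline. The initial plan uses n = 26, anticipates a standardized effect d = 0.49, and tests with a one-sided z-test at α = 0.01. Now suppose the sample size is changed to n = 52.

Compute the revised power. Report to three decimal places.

With n = 52: δ = d·√n = 0.49 × √52 = 3.5334. Critical value z_{0.01} = 2.326.
Revised power = P(Z > 2.326 − δ) = Φ(1.207) = 0.8863.

Power ≈ 0.886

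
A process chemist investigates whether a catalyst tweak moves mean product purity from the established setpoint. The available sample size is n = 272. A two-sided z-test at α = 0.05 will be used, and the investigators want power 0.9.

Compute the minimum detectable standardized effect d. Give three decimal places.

d ≈ 0.197

Required noncentrality: δ = z_{0.025} + z_{0.10} = 1.960 + 1.282 = 3.242.
(Lower-tail contribution to power is negligible for δ > 0.)
δ = d·√n ⇒ d = δ/√n = 3.242/√272 = 0.1965.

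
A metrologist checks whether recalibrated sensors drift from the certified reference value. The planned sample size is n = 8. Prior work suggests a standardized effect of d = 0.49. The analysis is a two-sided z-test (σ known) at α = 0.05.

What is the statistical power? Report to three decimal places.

Noncentrality parameter: δ = d·√n = 0.49 × √8 = 1.3859
Critical value for a two-sided test at α = 0.05: z_{α/2} = 1.960.
Power = Φ(δ − 1.960) + Φ(−δ − 1.960) = Φ(-0.574) + Φ(-3.346) = 0.2830 + 0.0004 = 0.2834.

Power ≈ 0.283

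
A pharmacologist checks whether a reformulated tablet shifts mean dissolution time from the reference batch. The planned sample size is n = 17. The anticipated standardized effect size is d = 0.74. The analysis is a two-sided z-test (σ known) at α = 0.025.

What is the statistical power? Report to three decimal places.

Noncentrality parameter: δ = d·√n = 0.74 × √17 = 3.0511
Critical value for a two-sided test at α = 0.025: z_{α/2} = 2.241.
Power = Φ(δ − 2.241) + Φ(−δ − 2.241) = Φ(0.810) + Φ(-5.293) = 0.7909 + 0.0000 = 0.7909.

Power ≈ 0.791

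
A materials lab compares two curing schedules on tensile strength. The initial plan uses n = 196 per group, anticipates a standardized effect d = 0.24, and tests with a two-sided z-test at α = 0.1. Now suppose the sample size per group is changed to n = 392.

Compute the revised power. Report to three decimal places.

With n = 392 per group: δ = d·√(n/2) = 0.24 × √(392/2) = 3.3600. Critical value z_{0.05} = 1.645.
Revised power = Φ(δ − 1.645) + Φ(−δ − 1.645) = Φ(1.715) + Φ(-5.005) = 0.9568 + 0.0000 = 0.9568.

Power ≈ 0.957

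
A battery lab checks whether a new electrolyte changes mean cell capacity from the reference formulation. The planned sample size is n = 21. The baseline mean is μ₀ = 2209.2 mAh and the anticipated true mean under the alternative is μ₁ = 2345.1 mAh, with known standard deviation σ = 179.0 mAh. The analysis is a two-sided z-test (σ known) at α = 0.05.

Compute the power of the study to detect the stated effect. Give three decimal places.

Standardized effect: d = |μ₁ − μ₀| / σ = |2345.1 − 2209.2| / 179.0 = 0.7592
Noncentrality parameter: δ = d·√n = 0.7592 × √21 = 3.4792
Critical value for a two-sided test at α = 0.05: z_{α/2} = 1.960.
Power = Φ(δ − 1.960) + Φ(−δ − 1.960) = Φ(1.519) + Φ(-5.439) = 0.9356 + 0.0000 = 0.9356.

Power ≈ 0.936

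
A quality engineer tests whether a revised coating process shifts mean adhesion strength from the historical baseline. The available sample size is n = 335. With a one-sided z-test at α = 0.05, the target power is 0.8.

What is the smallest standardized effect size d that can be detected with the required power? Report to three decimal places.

d ≈ 0.136

Required noncentrality: δ = z_{0.05} + z_{0.20} = 1.645 + 0.842 = 2.486.
δ = d·√n ⇒ d = δ/√n = 2.486/√335 = 0.1359.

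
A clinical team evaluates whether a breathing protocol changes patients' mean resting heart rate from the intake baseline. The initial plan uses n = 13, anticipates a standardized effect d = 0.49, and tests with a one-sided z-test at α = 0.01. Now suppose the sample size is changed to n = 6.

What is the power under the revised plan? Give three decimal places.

With n = 6: δ = d·√n = 0.49 × √6 = 1.2002. Critical value z_{0.01} = 2.326.
Revised power = Φ(δ − 2.326) = Φ(-1.126) = 0.1301.

Power ≈ 0.130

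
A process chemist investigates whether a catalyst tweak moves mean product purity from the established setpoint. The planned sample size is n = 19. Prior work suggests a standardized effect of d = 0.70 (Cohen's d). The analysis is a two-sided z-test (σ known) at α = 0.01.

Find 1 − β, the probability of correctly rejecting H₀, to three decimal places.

Noncentrality parameter: δ = d·√n = 0.70 × √19 = 3.0512
Critical value for a two-sided test at α = 0.01: z_{α/2} = 2.576.
Power = Φ(δ − 2.576) + Φ(−δ − 2.576) = Φ(0.475) + Φ(-5.627) = 0.6827 + 0.0000 = 0.6827.

Power ≈ 0.683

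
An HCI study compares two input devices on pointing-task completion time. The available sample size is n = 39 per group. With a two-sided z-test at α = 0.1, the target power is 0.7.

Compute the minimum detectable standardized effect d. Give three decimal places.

Need Φ(δ − 1.645) = 0.7, so δ = 1.645 + 0.524 = 2.169.
(The second rejection-region term Φ(−δ − z_{α/2}) is negligible and dropped.)
δ = d·√(n/2) ⇒ d = δ/√(n/2) = 2.169/√(39/2) = 0.4912.

d ≈ 0.491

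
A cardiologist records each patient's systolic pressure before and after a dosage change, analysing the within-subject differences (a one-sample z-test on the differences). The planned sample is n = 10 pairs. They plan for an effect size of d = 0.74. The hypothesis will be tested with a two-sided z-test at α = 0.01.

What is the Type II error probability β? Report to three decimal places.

Noncentrality parameter: δ = d·√n = 0.74 × √10 = 2.3401
Two-sided α = 0.01 → critical value z_{0.005} = 2.576.
Power = Φ(δ − 2.576) + Φ(−δ − 2.576) = Φ(-0.236) + Φ(-4.916) = 0.4068 + 0.0000 = 0.4068.
Type II error: β = 1 − power = 1 − 0.4068 = 0.5932.

β ≈ 0.593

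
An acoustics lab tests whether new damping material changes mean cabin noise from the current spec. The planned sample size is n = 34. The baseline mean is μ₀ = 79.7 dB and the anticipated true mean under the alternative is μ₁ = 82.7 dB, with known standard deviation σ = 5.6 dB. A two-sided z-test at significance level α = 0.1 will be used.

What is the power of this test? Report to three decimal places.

Standardized effect: d = |μ₁ − μ₀| / σ = |82.7 − 79.7| / 5.6 = 0.5357
Noncentrality parameter: δ = d·√n = 0.5357 × √34 = 3.1237
Two-sided α = 0.1 → critical value z_{0.05} = 1.645.
Power = Φ(δ − 1.645) + Φ(−δ − 1.645) = Φ(1.479) + Φ(-4.769) = 0.9304 + 0.0000 = 0.9304.

Power ≈ 0.930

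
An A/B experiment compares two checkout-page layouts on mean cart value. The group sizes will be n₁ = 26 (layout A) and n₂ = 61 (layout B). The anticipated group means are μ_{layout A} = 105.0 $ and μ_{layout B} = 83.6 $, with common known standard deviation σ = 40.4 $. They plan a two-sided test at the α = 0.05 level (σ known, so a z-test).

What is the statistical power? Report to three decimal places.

Power ≈ 0.619

Standardized effect: d = |μ_{layout A} − μ_{layout B}| / σ = |105.0 − 83.6| / 40.4 = 0.5297
Noncentrality parameter: δ = d / √(1/n₁ + 1/n₂) = 0.5297 / √(1/26 + 1/61) = 2.2616
Critical value for a two-sided test at α = 0.05: z_{α/2} = 1.960.
Power = Φ(δ − 1.960) + Φ(−δ − 1.960) = Φ(0.302) + Φ(-4.222) = 0.6186 + 0.0000 = 0.6186.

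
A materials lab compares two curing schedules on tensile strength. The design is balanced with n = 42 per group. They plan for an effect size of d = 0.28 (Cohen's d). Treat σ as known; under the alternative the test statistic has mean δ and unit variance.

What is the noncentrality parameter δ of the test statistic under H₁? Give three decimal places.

δ ≈ 1.283

The noncentrality parameter scales effect size by the design's sample-size factor: δ = d·√(n/2) = 0.28 × √(42/2) = 1.2831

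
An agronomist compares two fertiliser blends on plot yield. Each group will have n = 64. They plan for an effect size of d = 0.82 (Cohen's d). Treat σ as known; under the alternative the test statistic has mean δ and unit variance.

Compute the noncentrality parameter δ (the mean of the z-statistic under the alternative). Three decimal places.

The noncentrality parameter scales effect size by the design's sample-size factor: δ = d·√(n/2) = 0.82 × √(64/2) = 4.6386

δ ≈ 4.639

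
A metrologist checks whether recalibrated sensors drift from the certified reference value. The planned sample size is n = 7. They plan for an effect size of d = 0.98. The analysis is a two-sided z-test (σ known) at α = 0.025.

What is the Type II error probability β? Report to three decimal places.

β ≈ 0.363

Noncentrality parameter: δ = d·√n = 0.98 × √7 = 2.5928
Two-sided α = 0.025 → critical value z_{0.0125} = 2.241.
Power = Φ(δ − 2.241) + Φ(−δ − 2.241) = Φ(0.351) + Φ(-4.834) = 0.6374 + 0.0000 = 0.6374.
Type II error: β = 1 − power = 1 − 0.6374 = 0.3626.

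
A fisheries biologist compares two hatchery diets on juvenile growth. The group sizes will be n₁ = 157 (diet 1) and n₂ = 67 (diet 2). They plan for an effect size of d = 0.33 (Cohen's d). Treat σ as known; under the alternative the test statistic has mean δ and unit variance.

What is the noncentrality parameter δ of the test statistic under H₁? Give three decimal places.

δ ≈ 2.261

δ = d / √(1/n₁ + 1/n₂) = 0.33 / √(1/157 + 1/67) = 2.2614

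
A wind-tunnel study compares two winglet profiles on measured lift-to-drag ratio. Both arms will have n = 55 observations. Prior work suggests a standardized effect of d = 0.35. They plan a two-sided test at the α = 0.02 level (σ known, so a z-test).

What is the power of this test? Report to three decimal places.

Power ≈ 0.312

Noncentrality parameter: δ = d·√(n/2) = 0.35 × √(55/2) = 1.8354
Critical value for a two-sided test at α = 0.02: z_{α/2} = 2.326.
Power = Φ(δ − 2.326) + Φ(−δ − 2.326) = Φ(-0.491) + Φ(-4.162) = 0.3117 + 0.0000 = 0.3118.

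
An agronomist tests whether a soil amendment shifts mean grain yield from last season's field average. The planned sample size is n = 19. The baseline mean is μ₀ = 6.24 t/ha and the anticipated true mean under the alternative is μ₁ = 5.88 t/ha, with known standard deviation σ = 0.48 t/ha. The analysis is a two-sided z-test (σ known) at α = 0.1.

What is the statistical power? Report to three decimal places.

Standardized effect: d = |μ₁ − μ₀| / σ = |5.88 − 6.24| / 0.48 = 0.7500
Noncentrality parameter: λ = d·√n = 0.7500 × √19 = 3.2692
Critical value for a two-sided test at α = 0.1: z_{α/2} = 1.645.
Power = Φ(λ − 1.645) + Φ(−λ − 1.645) = Φ(1.624) + Φ(-4.914) = 0.9478 + 0.0000 = 0.9478.

Power ≈ 0.948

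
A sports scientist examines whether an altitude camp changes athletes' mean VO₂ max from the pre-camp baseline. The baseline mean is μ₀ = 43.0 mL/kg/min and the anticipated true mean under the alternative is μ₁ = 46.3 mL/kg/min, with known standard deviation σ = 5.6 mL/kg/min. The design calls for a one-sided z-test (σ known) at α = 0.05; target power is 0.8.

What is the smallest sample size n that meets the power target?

Standardized effect: d = |μ₁ − μ₀| / σ = |46.3 − 43.0| / 5.6 = 0.5893
For power 0.8 need Φ(δ − z_{0.05}) = 0.8, so δ = z_{0.05} + z_{0.20} = 1.645 + 0.842 = 2.486.
δ = d·√n ⇒ n = (δ/d)² = (2.486 / 0.5893)² = 17.80.
Round up to the next whole unit.

n = 18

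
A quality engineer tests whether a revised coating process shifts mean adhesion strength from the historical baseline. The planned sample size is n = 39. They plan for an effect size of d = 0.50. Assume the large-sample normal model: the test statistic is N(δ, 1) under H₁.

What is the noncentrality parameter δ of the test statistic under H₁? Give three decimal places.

δ ≈ 3.122

The noncentrality parameter scales effect size by the design's sample-size factor: δ = d·√n = 0.50 × √39 = 3.1225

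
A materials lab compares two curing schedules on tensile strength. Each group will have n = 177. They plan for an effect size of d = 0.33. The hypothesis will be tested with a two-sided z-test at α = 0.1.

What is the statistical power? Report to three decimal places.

Noncentrality parameter: δ = d·√(n/2) = 0.33 × √(177/2) = 3.1045
Critical value for a two-sided test at α = 0.1: z_{α/2} = 1.645.
Power = Φ(δ − 1.645) + Φ(−δ − 1.645) = Φ(1.460) + Φ(-4.749) = 0.9278 + 0.0000 = 0.9278.

Power ≈ 0.928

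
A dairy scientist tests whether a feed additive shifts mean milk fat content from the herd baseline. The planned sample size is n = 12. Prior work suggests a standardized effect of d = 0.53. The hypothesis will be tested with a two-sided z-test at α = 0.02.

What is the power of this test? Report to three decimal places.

Power ≈ 0.312

Noncentrality parameter: λ = d·√n = 0.53 × √12 = 1.8360
Critical value for a two-sided test at α = 0.02: z_{α/2} = 2.326.
Power = Φ(λ − 2.326) + Φ(−λ − 2.326) = Φ(-0.490) + Φ(-4.162) = 0.3119 + 0.0000 = 0.3120.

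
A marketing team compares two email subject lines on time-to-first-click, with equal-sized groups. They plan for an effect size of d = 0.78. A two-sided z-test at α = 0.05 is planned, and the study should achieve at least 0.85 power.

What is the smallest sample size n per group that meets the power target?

Set Φ(δ − 1.960) = 0.85; then δ − 1.960 = Φ⁻¹(0.85) = 1.036, giving δ = 2.996.
(Ignoring the negligible lower-tail rejection probability gives the usual closed-form inversion.)
δ = d·√(n/2) ⇒ n = 2(δ/d)² = 2 × (2.996 / 0.78)² = 29.51.
Rounding up, n = 30 per group.

n = 30 per group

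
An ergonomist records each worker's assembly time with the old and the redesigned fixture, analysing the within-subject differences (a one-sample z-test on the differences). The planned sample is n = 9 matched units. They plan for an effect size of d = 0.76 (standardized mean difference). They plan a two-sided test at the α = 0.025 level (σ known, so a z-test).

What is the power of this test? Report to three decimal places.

Noncentrality parameter: δ = d·√n = 0.76 × √9 = 2.2800
Critical value for a two-sided test at α = 0.025: z_{α/2} = 2.241.
Power = Φ(δ − 2.241) + Φ(−δ − 2.241) = Φ(0.039) + Φ(-4.521) = 0.5154 + 0.0000 = 0.5154.

Power ≈ 0.515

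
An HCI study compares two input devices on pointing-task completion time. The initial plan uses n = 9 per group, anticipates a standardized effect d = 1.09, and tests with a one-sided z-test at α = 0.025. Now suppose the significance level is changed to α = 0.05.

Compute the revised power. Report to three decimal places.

δ = d·√(n/2) = 1.09 × √(9/2) = 2.3122 (unchanged). New critical value: z_{0.05} = 1.645.
Revised power = Φ(δ − 1.645) = Φ(0.667) = 0.7477.

Power ≈ 0.748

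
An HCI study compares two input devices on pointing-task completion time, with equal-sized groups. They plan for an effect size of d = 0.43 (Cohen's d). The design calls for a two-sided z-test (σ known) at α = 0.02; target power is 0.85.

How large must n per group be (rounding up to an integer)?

Set Φ(δ − 2.326) = 0.85; then δ − 2.326 = Φ⁻¹(0.85) = 1.036, giving δ = 3.363.
(The Φ(−δ − z_{α/2}) term is vanishingly small for δ > 0 and is dropped in the standard sample-size formula.)
δ = d·√(n/2) ⇒ n = 2(δ/d)² = 2 × (3.363 / 0.43)² = 122.32.
Rounding up, n = 123 per group.

n = 123 per group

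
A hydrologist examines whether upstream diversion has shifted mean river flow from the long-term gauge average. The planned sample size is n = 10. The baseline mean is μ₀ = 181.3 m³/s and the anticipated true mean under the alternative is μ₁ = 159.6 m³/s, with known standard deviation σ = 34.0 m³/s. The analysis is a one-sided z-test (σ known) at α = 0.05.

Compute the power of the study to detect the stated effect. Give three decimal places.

Power ≈ 0.646

Standardized effect: d = |μ₁ − μ₀| / σ = |159.6 − 181.3| / 34.0 = 0.6382
Noncentrality parameter: δ = d·√n = 0.6382 × √10 = 2.0183
Critical value for a one-sided test at α = 0.05: z_α = 1.645.
Power = P(Z > 1.645 − δ) = Φ(0.373) = 0.6456.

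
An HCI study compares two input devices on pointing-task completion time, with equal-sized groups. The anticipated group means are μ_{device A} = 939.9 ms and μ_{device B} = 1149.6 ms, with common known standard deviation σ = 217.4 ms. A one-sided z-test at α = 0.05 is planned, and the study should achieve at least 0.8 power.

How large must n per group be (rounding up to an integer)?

Standardized effect: d = |μ_{device A} − μ_{device B}| / σ = |939.9 − 1149.6| / 217.4 = 0.9646
Set Φ(δ − 1.645) = 0.8; then δ − 1.645 = Φ⁻¹(0.8) = 0.842, giving δ = 2.486.
δ = d·√(n/2) ⇒ n = 2(δ/d)² = 2 × (2.486 / 0.9646)² = 13.29.
Round up to the next whole unit.

n = 14 per group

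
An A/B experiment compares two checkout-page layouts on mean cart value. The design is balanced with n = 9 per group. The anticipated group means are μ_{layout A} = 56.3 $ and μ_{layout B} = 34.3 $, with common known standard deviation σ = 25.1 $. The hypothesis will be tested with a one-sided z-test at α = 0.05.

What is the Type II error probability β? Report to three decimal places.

Standardized effect: d = |μ_{layout A} − μ_{layout B}| / σ = |56.3 − 34.3| / 25.1 = 0.8765
Noncentrality parameter: δ = d·√(n/2) = 0.8765 × √(9/2) = 1.8593
One-sided α = 0.05 → critical value z_{0.05} = 1.645.
Power = P(Z > 1.645 − δ) = Φ(0.214) = 0.5849.
Type II error: β = 1 − power = 1 − 0.5849 = 0.4151.

β ≈ 0.415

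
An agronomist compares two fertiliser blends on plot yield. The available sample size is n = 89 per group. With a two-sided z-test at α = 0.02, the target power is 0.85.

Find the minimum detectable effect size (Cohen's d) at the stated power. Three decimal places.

Required noncentrality: δ = z_{0.01} + z_{0.15} = 2.326 + 1.036 = 3.363.
(The second rejection-region term Φ(−δ − z_{α/2}) is negligible and dropped.)
δ = d·√(n/2) ⇒ d = δ/√(n/2) = 3.363/√(89/2) = 0.5041.

d ≈ 0.504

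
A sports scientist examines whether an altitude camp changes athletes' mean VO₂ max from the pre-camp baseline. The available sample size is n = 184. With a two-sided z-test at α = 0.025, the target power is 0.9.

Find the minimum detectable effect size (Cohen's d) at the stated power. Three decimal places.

Required noncentrality: δ = z_{0.0125} + z_{0.10} = 2.241 + 1.282 = 3.523.
(The second rejection-region term Φ(−δ − z_{α/2}) is negligible and dropped.)
δ = d·√n ⇒ d = δ/√n = 3.523/√184 = 0.2597.

d ≈ 0.260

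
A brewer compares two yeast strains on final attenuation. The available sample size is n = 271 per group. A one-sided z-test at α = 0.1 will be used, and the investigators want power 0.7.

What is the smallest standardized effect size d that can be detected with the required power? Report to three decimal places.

d ≈ 0.155

Need Φ(δ − 1.282) = 0.7, so δ = 1.282 + 0.524 = 1.806.
δ = d·√(n/2) ⇒ d = δ/√(n/2) = 1.806/√(271/2) = 0.1551.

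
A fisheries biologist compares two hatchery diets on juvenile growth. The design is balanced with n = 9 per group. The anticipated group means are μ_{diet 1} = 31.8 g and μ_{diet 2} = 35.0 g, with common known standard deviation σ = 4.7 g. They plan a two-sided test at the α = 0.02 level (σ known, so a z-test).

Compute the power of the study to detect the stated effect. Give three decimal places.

Power ≈ 0.189

Standardized effect: d = |μ_{diet 1} − μ_{diet 2}| / σ = |31.8 − 35.0| / 4.7 = 0.6809
Noncentrality parameter: δ = d·√(n/2) = 0.6809 × √(9/2) = 1.4443
Critical value for a two-sided test at α = 0.02: z_{α/2} = 2.326.
Power = Φ(δ − 2.326) + Φ(−δ − 2.326) = Φ(-0.882) + Φ(-3.771) = 0.1889 + 0.0001 = 0.1890.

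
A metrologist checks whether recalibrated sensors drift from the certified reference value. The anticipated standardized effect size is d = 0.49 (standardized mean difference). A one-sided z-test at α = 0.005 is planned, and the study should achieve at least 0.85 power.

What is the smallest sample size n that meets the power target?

For power 0.85 need Φ(δ − z_{0.005}) = 0.85, so δ = z_{0.005} + z_{0.15} = 2.576 + 1.036 = 3.612.
δ = d·√n ⇒ n = (δ/d)² = (3.612 / 0.49)² = 54.35.
Rounding up, n = 55.

n = 55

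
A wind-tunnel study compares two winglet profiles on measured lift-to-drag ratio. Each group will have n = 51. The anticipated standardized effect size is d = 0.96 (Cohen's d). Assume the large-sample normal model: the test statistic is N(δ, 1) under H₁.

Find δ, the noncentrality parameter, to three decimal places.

δ ≈ 4.848

δ = d·√(n/2) = 0.96 × √(51/2) = 4.8478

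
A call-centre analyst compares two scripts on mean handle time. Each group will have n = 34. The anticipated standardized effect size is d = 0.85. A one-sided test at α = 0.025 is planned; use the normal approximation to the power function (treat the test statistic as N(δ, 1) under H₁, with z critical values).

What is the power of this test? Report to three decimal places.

Noncentrality parameter: δ = d·√(n/2) = 0.85 × √(34/2) = 3.5046
One-sided α = 0.025 → critical value z_{0.025} = 1.960.
Power = P(Z > 1.960 − δ) = Φ(1.545) = 0.9388.

Power ≈ 0.939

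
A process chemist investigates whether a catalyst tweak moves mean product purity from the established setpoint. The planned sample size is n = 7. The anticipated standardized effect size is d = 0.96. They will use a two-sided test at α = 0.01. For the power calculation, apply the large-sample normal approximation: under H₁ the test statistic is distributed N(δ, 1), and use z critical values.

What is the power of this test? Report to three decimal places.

Power ≈ 0.486

Noncentrality parameter: δ = d·√n = 0.96 × √7 = 2.5399
Critical value for a two-sided test at α = 0.01: z_{α/2} = 2.576.
Power = Φ(δ − 2.576) + Φ(−δ − 2.576) = Φ(-0.036) + Φ(-5.116) = 0.4857 + 0.0000 = 0.4857.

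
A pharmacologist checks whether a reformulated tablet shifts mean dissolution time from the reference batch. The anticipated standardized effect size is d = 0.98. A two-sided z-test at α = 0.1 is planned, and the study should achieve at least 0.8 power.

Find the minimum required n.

Set Φ(δ − 1.645) = 0.8; then δ − 1.645 = Φ⁻¹(0.8) = 0.842, giving δ = 2.486.
(For δ > 0 the lower-tail rejection region contributes negligibly to power, so the one-term inversion is standard.)
δ = d·√n ⇒ n = (δ/d)² = (2.486 / 0.98)² = 6.44.
Rounding up, n = 7.

n = 7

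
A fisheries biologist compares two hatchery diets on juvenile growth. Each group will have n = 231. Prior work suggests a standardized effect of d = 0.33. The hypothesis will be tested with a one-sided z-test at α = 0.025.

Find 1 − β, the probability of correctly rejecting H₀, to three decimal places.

Noncentrality parameter: δ = d·√(n/2) = 0.33 × √(231/2) = 3.5465
Critical value for a one-sided test at α = 0.025: z_α = 1.960.
Power = Φ(δ − 1.960) = Φ(1.587) = 0.9437.

Power ≈ 0.944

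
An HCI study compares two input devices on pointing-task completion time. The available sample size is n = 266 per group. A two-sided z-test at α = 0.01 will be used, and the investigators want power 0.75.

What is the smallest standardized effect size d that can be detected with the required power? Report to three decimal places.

Need Φ(δ − 2.576) = 0.75, so δ = 2.576 + 0.674 = 3.250.
(The second rejection-region term Φ(−δ − z_{α/2}) is negligible and dropped.)
δ = d·√(n/2) ⇒ d = δ/√(n/2) = 3.250/√(266/2) = 0.2818.

d ≈ 0.282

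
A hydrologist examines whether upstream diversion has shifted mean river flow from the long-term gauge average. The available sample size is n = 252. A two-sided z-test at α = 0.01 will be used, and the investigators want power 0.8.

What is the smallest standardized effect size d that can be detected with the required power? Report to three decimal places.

Required noncentrality: δ = z_{0.005} + z_{0.20} = 2.576 + 0.842 = 3.417.
(The second rejection-region term Φ(−δ − z_{α/2}) is negligible and dropped.)
δ = d·√n ⇒ d = δ/√n = 3.417/√252 = 0.2153.

d ≈ 0.215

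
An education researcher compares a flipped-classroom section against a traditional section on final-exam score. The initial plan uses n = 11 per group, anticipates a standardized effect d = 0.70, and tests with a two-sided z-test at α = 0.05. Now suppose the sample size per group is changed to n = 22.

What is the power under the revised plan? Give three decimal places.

Power ≈ 0.641

With n = 22 per group: δ = d·√(n/2) = 0.70 × √(22/2) = 2.3216. Critical value z_{0.025} = 1.960.
Revised power = Φ(δ − 1.960) + Φ(−δ − 1.960) = Φ(0.362) + Φ(-4.282) = 0.6412 + 0.0000 = 0.6412.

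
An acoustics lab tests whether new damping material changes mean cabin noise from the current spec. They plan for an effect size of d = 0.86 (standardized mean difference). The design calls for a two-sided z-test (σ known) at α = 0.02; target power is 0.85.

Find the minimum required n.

Set Φ(δ − 2.326) = 0.85; then δ − 2.326 = Φ⁻¹(0.85) = 1.036, giving δ = 3.363.
(The Φ(−δ − z_{α/2}) term is vanishingly small for δ > 0 and is dropped in the standard sample-size formula.)
δ = d·√n ⇒ n = (δ/d)² = (3.363 / 0.86)² = 15.29.
Round up to the next whole unit.

n = 16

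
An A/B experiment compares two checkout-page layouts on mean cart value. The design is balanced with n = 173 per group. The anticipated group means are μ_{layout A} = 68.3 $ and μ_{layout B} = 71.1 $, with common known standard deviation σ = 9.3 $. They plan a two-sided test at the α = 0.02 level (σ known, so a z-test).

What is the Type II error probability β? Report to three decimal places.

Standardized effect: d = |μ_{layout A} − μ_{layout B}| / σ = |68.3 − 71.1| / 9.3 = 0.3011
Noncentrality parameter: δ = d·√(n/2) = 0.3011 × √(173/2) = 2.8002
Two-sided α = 0.02 → critical value z_{0.01} = 2.326.
Power = Φ(δ − 2.326) + Φ(−δ − 2.326) = Φ(0.474) + Φ(-5.127) = 0.6822 + 0.0000 = 0.6822.
Type II error: β = 1 − power = 1 − 0.6822 = 0.3178.

β ≈ 0.318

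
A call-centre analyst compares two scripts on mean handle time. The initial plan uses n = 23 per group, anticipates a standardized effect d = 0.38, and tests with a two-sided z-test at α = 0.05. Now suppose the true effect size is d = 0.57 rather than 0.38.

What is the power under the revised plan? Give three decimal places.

With d = 0.57: δ = d·√(n/2) = 0.57 × √(23/2) = 1.9330. Critical value z_{0.025} = 1.960.
Revised power = Φ(δ − 1.960) + Φ(−δ − 1.960) = Φ(-0.027) + Φ(-3.893) = 0.4892 + 0.0000 = 0.4893.

Power ≈ 0.489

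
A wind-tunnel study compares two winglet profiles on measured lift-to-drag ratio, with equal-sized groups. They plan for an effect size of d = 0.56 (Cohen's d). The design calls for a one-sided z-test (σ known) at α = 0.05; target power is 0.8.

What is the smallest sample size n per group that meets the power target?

n = 40 per group

For power 0.8 need Φ(δ − z_{0.05}) = 0.8, so δ = z_{0.05} + z_{0.20} = 1.645 + 0.842 = 2.486.
δ = d·√(n/2) ⇒ n = 2(δ/d)² = 2 × (2.486 / 0.56)² = 39.43.
Rounding up, n = 40 per group.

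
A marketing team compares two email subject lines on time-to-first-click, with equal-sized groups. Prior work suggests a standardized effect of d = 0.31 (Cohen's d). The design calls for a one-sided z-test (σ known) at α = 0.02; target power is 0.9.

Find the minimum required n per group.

n = 232 per group

Set Φ(δ − 2.054) = 0.9; then δ − 2.054 = Φ⁻¹(0.9) = 1.282, giving δ = 3.335.
δ = d·√(n/2) ⇒ n = 2(δ/d)² = 2 × (3.335 / 0.31)² = 231.51.
Round up to the next whole unit.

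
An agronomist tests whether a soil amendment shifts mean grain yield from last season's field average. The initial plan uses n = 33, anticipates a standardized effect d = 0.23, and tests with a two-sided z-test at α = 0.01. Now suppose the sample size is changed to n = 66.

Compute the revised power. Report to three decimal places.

Power ≈ 0.240

With n = 66: δ = d·√n = 0.23 × √66 = 1.8685. Critical value z_{0.005} = 2.576.
Revised power = Φ(δ − 2.576) + Φ(−δ − 2.576) = Φ(-0.707) + Φ(-4.444) = 0.2397 + 0.0000 = 0.2397.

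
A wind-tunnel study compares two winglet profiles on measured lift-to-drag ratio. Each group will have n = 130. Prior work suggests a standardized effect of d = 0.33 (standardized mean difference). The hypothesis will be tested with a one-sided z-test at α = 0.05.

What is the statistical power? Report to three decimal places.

Noncentrality parameter: λ = d·√(n/2) = 0.33 × √(130/2) = 2.6605
One-sided α = 0.05 → critical value z_{0.05} = 1.645.
Power = P(Z > 1.645 − λ) = Φ(1.016) = 0.8451.

Power ≈ 0.845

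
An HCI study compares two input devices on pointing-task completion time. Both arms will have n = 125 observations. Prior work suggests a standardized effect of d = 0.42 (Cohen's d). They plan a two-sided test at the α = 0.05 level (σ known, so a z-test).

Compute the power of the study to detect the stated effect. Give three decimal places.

Noncentrality parameter: δ = d·√(n/2) = 0.42 × √(125/2) = 3.3204
Two-sided α = 0.05 → critical value z_{0.025} = 1.960.
Power = Φ(δ − 1.960) + Φ(−δ − 1.960) = Φ(1.360) + Φ(-5.280) = 0.9132 + 0.0000 = 0.9132.

Power ≈ 0.913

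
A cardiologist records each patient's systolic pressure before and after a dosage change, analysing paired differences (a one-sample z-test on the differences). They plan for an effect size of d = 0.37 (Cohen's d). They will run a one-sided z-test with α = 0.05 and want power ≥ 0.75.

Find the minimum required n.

n = 40

Set Φ(δ − 1.645) = 0.75; then δ − 1.645 = Φ⁻¹(0.75) = 0.674, giving δ = 2.319.
δ = d·√n ⇒ n = (δ/d)² = (2.319 / 0.37)² = 39.29.
Round up to the next whole unit.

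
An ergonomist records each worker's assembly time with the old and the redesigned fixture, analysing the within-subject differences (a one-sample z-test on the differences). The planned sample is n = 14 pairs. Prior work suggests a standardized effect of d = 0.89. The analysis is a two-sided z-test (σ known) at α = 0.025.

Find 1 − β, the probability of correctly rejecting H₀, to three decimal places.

Noncentrality parameter: δ = d·√n = 0.89 × √14 = 3.3301
Critical value for a two-sided test at α = 0.025: z_{α/2} = 2.241.
Power = Φ(δ − 2.241) + Φ(−δ − 2.241) = Φ(1.089) + Φ(-5.571) = 0.8619 + 0.0000 = 0.8619.

Power ≈ 0.862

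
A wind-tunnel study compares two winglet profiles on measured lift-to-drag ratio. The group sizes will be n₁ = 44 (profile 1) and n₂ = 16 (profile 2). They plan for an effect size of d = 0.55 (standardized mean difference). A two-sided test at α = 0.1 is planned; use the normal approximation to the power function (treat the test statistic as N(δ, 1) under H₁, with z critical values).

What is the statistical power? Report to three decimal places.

Power ≈ 0.595

Noncentrality parameter: δ = d / √(1/n₁ + 1/n₂) = 0.55 / √(1/44 + 1/16) = 1.8840
Critical value for a two-sided test at α = 0.1: z_{α/2} = 1.645.
Power = Φ(δ − 1.645) + Φ(−δ − 1.645) = Φ(0.239) + Φ(-3.529) = 0.5945 + 0.0002 = 0.5947.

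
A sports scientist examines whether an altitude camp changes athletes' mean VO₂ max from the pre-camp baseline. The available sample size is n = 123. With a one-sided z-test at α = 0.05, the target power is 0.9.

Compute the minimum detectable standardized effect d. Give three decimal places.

Need Φ(δ − 1.645) = 0.9, so δ = 1.645 + 1.282 = 2.926.
δ = d·√n ⇒ d = δ/√n = 2.926/√123 = 0.2639.

d ≈ 0.264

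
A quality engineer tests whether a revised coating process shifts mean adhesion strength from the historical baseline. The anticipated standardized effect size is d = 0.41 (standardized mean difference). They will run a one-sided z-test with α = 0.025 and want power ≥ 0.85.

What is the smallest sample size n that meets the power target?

n = 54

For power 0.85 need Φ(δ − z_{0.025}) = 0.85, so δ = z_{0.025} + z_{0.15} = 1.960 + 1.036 = 2.996.
δ = d·√n ⇒ n = (δ/d)² = (2.996 / 0.41)² = 53.41.
Round up to the next whole unit.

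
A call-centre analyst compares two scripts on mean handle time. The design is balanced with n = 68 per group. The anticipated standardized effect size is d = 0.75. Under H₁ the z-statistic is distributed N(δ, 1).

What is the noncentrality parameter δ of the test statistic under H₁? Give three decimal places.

The noncentrality parameter scales effect size by the design's sample-size factor: δ = d·√(n/2) = 0.75 × √(68/2) = 4.3732

δ ≈ 4.373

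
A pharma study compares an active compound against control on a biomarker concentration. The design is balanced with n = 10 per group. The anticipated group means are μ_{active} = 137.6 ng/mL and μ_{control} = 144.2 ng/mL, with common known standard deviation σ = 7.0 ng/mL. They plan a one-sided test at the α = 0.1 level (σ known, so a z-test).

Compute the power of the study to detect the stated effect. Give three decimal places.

Standardized effect: d = |μ_{active} − μ_{control}| / σ = |137.6 − 144.2| / 7.0 = 0.9429
Noncentrality parameter: δ = d·√(n/2) = 0.9429 × √(10/2) = 2.1083
Critical value for a one-sided test at α = 0.1: z_α = 1.282.
Power = Φ(δ − 1.282) = Φ(0.827) = 0.7958.

Power ≈ 0.796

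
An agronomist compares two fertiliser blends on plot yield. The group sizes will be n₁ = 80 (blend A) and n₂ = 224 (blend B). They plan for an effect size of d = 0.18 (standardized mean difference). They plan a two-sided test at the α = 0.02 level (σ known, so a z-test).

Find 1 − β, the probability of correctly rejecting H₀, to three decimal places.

Noncentrality parameter: δ = d / √(1/n₁ + 1/n₂) = 0.18 / √(1/80 + 1/224) = 1.3820
Two-sided α = 0.02 → critical value z_{0.01} = 2.326.
Power = Φ(δ − 2.326) + Φ(−δ − 2.326) = Φ(-0.944) + Φ(-3.708) = 0.1725 + 0.0001 = 0.1726.

Power ≈ 0.173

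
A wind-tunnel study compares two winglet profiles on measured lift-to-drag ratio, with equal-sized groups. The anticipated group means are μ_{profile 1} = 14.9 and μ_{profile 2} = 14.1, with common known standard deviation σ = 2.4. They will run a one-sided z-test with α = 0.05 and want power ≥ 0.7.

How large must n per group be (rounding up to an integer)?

Standardized effect: d = |μ_{profile 1} − μ_{profile 2}| / σ = |14.9 − 14.1| / 2.4 = 0.3333
Set Φ(δ − 1.645) = 0.7; then δ − 1.645 = Φ⁻¹(0.7) = 0.524, giving δ = 2.169.
δ = d·√(n/2) ⇒ n = 2(δ/d)² = 2 × (2.169 / 0.3333)² = 84.70.
Round up to the next whole unit.

n = 85 per group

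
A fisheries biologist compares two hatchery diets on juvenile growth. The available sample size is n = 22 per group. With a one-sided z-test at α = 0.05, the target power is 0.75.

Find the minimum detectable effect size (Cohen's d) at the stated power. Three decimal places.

Need Φ(δ − 1.645) = 0.75, so δ = 1.645 + 0.674 = 2.319.
δ = d·√(n/2) ⇒ d = δ/√(n/2) = 2.319/√(22/2) = 0.6993.

d ≈ 0.699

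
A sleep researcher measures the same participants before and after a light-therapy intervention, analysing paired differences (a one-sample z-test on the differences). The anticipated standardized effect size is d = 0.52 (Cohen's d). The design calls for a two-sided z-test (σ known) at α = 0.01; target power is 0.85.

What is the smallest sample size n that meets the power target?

n = 49

Set Φ(δ − 2.576) = 0.85; then δ − 2.576 = Φ⁻¹(0.85) = 1.036, giving δ = 3.612.
(For δ > 0 the lower-tail rejection region contributes negligibly to power, so the one-term inversion is standard.)
δ = d·√n ⇒ n = (δ/d)² = (3.612 / 0.52)² = 48.26.
Rounding up, n = 49.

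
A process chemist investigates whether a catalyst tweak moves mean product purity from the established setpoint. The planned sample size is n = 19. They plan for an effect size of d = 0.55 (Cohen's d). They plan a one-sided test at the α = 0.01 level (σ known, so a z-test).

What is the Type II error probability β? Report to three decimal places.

Noncentrality parameter: δ = d·√n = 0.55 × √19 = 2.3974
Critical value for a one-sided test at α = 0.01: z_α = 2.326.
Power = P(Z > 2.326 − δ) = Φ(0.071) = 0.5283.
Type II error: β = 1 − power = 1 − 0.5283 = 0.4717.

β ≈ 0.472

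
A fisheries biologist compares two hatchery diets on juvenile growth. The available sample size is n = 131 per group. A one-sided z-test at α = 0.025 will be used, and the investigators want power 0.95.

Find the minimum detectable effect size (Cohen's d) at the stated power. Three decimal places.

d ≈ 0.445

Required noncentrality: δ = z_{0.025} + z_{0.05} = 1.960 + 1.645 = 3.605.
δ = d·√(n/2) ⇒ d = δ/√(n/2) = 3.605/√(131/2) = 0.4454.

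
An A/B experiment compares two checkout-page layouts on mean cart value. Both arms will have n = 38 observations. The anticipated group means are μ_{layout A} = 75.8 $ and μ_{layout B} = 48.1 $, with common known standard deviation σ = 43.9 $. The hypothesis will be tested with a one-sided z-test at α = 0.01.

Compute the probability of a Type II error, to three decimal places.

β ≈ 0.336

Standardized effect: d = |μ_{layout A} − μ_{layout B}| / σ = |75.8 − 48.1| / 43.9 = 0.6310
Noncentrality parameter: δ = d·√(n/2) = 0.6310 × √(38/2) = 2.7504
One-sided α = 0.01 → critical value z_{0.01} = 2.326.
Power = P(Z > 2.326 − δ) = Φ(0.424) = 0.6642.
Type II error: β = 1 − power = 1 − 0.6642 = 0.3358.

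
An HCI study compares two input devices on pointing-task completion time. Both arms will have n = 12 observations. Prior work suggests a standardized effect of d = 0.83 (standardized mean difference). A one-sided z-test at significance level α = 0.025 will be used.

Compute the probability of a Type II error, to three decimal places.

β ≈ 0.471

Noncentrality parameter: λ = d·√(n/2) = 0.83 × √(12/2) = 2.0331
One-sided α = 0.025 → critical value z_{0.025} = 1.960.
Power = P(Z > 1.960 − λ) = Φ(0.073) = 0.5291.
Type II error: β = 1 − power = 1 − 0.5291 = 0.4709.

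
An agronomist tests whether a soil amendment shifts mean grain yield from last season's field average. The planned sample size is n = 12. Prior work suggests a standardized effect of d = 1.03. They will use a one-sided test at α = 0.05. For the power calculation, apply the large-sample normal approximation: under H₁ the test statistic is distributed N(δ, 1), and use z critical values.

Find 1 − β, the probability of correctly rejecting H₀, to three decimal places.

Power ≈ 0.973

Noncentrality parameter: δ = d·√n = 1.03 × √12 = 3.5680
One-sided α = 0.05 → critical value z_{0.05} = 1.645.
Power = Φ(δ − 1.645) = Φ(1.923) = 0.9728.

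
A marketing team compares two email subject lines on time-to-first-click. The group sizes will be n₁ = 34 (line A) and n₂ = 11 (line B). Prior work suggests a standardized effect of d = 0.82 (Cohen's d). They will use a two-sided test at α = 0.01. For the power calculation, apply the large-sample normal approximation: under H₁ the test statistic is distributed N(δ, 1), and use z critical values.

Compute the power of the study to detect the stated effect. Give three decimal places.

Noncentrality parameter: δ = d / √(1/n₁ + 1/n₂) = 0.82 / √(1/34 + 1/11) = 2.3640
Two-sided α = 0.01 → critical value z_{0.005} = 2.576.
Power = Φ(δ − 2.576) + Φ(−δ − 2.576) = Φ(-0.212) + Φ(-4.940) = 0.4161 + 0.0000 = 0.4161.

Power ≈ 0.416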